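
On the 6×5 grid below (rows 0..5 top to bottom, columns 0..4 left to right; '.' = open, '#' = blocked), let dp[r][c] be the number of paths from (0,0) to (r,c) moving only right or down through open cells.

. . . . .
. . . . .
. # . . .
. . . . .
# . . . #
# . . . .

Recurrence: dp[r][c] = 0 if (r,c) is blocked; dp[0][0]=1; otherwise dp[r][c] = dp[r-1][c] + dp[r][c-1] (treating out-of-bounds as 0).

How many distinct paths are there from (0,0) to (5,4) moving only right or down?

22

r\c   0   1   2   3   4
  0   1   1   1   1   1
  1   1   2   3   4   5
  2   1   0   3   7  12
  3   1   1   4  11  23
  4   0   1   5  16   0
  5   0   1   6  22  22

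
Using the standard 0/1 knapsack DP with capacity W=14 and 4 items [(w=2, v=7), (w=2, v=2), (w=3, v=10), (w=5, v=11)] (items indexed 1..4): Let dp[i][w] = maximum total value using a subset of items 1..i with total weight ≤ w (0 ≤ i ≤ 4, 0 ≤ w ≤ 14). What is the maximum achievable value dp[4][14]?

i\w   0   1   2   3   4   5   6   7   8   9  10  11  12  13  14
  0   0   0   0   0   0   0   0   0   0   0   0   0   0   0   0
  1   0   0   7   7   7   7   7   7   7   7   7   7   7   7   7
  2   0   0   7   7   9   9   9   9   9   9   9   9   9   9   9
  3   0   0   7  10  10  17  17  19  19  19  19  19  19  19  19
  4   0   0   7  10  10  17  17  19  21  21  28  28  30  30  30

30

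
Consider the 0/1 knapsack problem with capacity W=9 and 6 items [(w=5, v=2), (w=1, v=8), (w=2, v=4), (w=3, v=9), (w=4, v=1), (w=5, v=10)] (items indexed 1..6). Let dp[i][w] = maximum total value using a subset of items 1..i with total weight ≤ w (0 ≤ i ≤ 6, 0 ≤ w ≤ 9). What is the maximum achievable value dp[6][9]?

i\w   0   1   2   3   4   5   6   7   8   9
  0   0   0   0   0   0   0   0   0   0   0
  1   0   0   0   0   0   2   2   2   2   2
  2   0   8   8   8   8   8  10  10  10  10
  3   0   8   8  12  12  12  12  12  14  14
  4   0   8   8  12  17  17  21  21  21  21
  5   0   8   8  12  17  17  21  21  21  21
  6   0   8   8  12  17  17  21  21  22  27

27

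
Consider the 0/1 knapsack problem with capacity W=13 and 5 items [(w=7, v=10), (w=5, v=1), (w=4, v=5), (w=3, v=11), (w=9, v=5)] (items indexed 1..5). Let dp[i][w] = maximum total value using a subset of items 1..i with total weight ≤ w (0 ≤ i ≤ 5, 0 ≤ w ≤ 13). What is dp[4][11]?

21

i\w   0   1   2   3   4   5   6   7   8   9  10  11  12  13
  0   0   0   0   0   0   0   0   0   0   0   0   0   0   0
  1   0   0   0   0   0   0   0  10  10  10  10  10  10  10
  2   0   0   0   0   0   1   1  10  10  10  10  10  11  11
  3   0   0   0   0   5   5   5  10  10  10  10  15  15  15
  4   0   0   0  11  11  11  11  16  16  16  21  21  21  21
  5   0   0   0  11  11  11  11  16  16  16  21  21  21  21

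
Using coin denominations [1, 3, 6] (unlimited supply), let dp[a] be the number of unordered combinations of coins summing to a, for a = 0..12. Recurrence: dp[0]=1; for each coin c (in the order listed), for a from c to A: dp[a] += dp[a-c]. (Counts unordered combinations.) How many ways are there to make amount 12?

after  coin     0     1     2     3     4     5     6     7     8     9    10    11    12
          1     1     1     1     1     1     1     1     1     1     1     1     1     1
          3     1     1     1     2     2     2     3     3     3     4     4     4     5
          6     1     1     1     2     2     2     4     4     4     6     6     6     9

9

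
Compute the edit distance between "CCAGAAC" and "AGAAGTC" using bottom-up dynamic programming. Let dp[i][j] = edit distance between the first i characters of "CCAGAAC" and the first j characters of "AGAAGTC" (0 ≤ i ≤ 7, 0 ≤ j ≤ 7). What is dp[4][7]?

5

   ''  A  G  A  A  G  T  C
''  0  1  2  3  4  5  6  7
 C  1  1  2  3  4  5  6  6
 C  2  2  2  3  4  5  6  6
 A  3  2  3  2  3  4  5  6
 G  4  3  2  3  3  3  4  5
 A  5  4  3  2  3  4  4  5
 A  6  5  4  3  2  3  4  5
 C  7  6  5  4  3  3  4  4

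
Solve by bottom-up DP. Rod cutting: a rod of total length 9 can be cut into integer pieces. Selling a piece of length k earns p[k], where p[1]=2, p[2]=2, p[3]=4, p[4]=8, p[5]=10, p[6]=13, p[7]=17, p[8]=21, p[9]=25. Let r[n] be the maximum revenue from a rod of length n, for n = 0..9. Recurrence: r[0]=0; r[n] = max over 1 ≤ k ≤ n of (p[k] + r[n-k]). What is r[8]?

21

   n    0    1    2    3    4    5    6    7    8    9
r[n]    0    2    4    6    8   10   13   17   21   25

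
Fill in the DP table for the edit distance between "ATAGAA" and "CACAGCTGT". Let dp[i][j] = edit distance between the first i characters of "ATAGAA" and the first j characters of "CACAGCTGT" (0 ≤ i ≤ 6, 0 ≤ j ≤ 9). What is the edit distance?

   ''  C  A  C  A  G  C  T  G  T
''  0  1  2  3  4  5  6  7  8  9
 A  1  1  1  2  3  4  5  6  7  8
 T  2  2  2  2  3  4  5  5  6  7
 A  3  3  2  3  2  3  4  5  6  7
 G  4  4  3  3  3  2  3  4  5  6
 A  5  5  4  4  3  3  3  4  5  6
 A  6  6  5  5  4  4  4  4  5  6

6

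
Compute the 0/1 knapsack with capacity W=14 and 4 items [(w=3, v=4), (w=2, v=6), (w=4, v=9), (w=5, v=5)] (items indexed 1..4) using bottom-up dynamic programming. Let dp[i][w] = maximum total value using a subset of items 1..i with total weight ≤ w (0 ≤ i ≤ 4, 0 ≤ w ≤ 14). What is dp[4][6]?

i\w   0   1   2   3   4   5   6   7   8   9  10  11  12  13  14
  0   0   0   0   0   0   0   0   0   0   0   0   0   0   0   0
  1   0   0   0   4   4   4   4   4   4   4   4   4   4   4   4
  2   0   0   6   6   6  10  10  10  10  10  10  10  10  10  10
  3   0   0   6   6   9  10  15  15  15  19  19  19  19  19  19
  4   0   0   6   6   9  10  15  15  15  19  19  20  20  20  24

15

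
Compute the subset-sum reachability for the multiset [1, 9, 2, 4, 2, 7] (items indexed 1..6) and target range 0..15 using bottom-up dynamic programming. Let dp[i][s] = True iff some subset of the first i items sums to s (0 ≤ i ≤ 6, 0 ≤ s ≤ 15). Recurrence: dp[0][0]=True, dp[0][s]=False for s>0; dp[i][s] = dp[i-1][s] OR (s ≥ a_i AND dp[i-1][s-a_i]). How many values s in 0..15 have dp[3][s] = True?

8

i\s   0   1   2   3   4   5   6   7   8   9  10  11  12  13  14  15
  0   T   F   F   F   F   F   F   F   F   F   F   F   F   F   F   F
  1   T   T   F   F   F   F   F   F   F   F   F   F   F   F   F   F
  2   T   T   F   F   F   F   F   F   F   T   T   F   F   F   F   F
  3   T   T   T   T   F   F   F   F   F   T   T   T   T   F   F   F
  4   T   T   T   T   T   T   T   T   F   T   T   T   T   T   T   T
  5   T   T   T   T   T   T   T   T   T   T   T   T   T   T   T   T
  6   T   T   T   T   T   T   T   T   T   T   T   T   T   T   T   T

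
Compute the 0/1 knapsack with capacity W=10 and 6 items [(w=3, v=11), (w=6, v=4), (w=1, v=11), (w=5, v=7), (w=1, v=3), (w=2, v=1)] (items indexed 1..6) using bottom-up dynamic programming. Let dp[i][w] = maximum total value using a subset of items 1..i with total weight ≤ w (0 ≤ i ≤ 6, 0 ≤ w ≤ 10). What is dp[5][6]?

i\w   0   1   2   3   4   5   6   7   8   9  10
  0   0   0   0   0   0   0   0   0   0   0   0
  1   0   0   0  11  11  11  11  11  11  11  11
  2   0   0   0  11  11  11  11  11  11  15  15
  3   0  11  11  11  22  22  22  22  22  22  26
  4   0  11  11  11  22  22  22  22  22  29  29
  5   0  11  14  14  22  25  25  25  25  29  32
  6   0  11  14  14  22  25  25  26  26  29  32

25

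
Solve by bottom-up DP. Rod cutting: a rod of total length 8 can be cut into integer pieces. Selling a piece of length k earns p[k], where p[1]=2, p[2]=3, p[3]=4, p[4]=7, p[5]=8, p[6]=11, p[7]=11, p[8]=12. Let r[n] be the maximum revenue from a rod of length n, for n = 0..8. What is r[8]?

   n    0    1    2    3    4    5    6    7    8
r[n]    0    2    4    6    8   10   12   14   16

16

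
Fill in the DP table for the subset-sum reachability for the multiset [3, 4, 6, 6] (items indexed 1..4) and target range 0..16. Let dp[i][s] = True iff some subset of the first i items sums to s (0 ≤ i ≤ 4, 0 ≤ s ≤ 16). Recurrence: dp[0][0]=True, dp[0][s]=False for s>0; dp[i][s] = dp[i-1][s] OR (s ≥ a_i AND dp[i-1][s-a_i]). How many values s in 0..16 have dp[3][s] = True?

i\s   0   1   2   3   4   5   6   7   8   9  10  11  12  13  14  15  16
  0   T   F   F   F   F   F   F   F   F   F   F   F   F   F   F   F   F
  1   T   F   F   T   F   F   F   F   F   F   F   F   F   F   F   F   F
  2   T   F   F   T   T   F   F   T   F   F   F   F   F   F   F   F   F
  3   T   F   F   T   T   F   T   T   F   T   T   F   F   T   F   F   F
  4   T   F   F   T   T   F   T   T   F   T   T   F   T   T   F   T   T

8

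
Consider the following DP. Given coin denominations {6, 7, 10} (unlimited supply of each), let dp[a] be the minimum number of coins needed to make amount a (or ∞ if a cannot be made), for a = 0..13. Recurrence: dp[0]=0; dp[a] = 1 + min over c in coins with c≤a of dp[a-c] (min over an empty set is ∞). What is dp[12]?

2

 a  0  1  2  3  4  5  6  7  8  9 10 11 12 13
dp  0  -  -  -  -  -  1  1  -  -  1  -  2  2
(- denotes ∞ / unreachable)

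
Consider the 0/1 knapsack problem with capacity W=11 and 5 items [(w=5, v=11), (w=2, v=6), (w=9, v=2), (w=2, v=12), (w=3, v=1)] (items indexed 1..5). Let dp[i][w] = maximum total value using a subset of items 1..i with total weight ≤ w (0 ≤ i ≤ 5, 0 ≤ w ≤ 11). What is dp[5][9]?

i\w   0   1   2   3   4   5   6   7   8   9  10  11
  0   0   0   0   0   0   0   0   0   0   0   0   0
  1   0   0   0   0   0  11  11  11  11  11  11  11
  2   0   0   6   6   6  11  11  17  17  17  17  17
  3   0   0   6   6   6  11  11  17  17  17  17  17
  4   0   0  12  12  18  18  18  23  23  29  29  29
  5   0   0  12  12  18  18  18  23  23  29  29  29

29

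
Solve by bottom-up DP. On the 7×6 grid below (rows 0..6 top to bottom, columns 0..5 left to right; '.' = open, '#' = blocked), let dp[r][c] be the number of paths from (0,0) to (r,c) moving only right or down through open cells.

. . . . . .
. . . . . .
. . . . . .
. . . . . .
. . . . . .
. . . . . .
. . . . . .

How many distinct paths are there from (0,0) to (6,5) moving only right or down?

r\c   0   1   2   3   4   5
  0   1   1   1   1   1   1
  1   1   2   3   4   5   6
  2   1   3   6  10  15  21
  3   1   4  10  20  35  56
  4   1   5  15  35  70 126
  5   1   6  21  56 126 252
  6   1   7  28  84 210 462

462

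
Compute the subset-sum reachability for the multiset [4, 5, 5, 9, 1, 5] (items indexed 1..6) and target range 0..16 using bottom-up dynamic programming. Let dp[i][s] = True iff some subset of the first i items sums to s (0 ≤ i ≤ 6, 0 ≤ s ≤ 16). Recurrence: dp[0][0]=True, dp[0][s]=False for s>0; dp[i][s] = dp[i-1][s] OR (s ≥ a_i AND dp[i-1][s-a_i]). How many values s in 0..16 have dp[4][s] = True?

7

i\s   0   1   2   3   4   5   6   7   8   9  10  11  12  13  14  15  16
  0   T   F   F   F   F   F   F   F   F   F   F   F   F   F   F   F   F
  1   T   F   F   F   T   F   F   F   F   F   F   F   F   F   F   F   F
  2   T   F   F   F   T   T   F   F   F   T   F   F   F   F   F   F   F
  3   T   F   F   F   T   T   F   F   F   T   T   F   F   F   T   F   F
  4   T   F   F   F   T   T   F   F   F   T   T   F   F   T   T   F   F
  5   T   T   F   F   T   T   T   F   F   T   T   T   F   T   T   T   F
  6   T   T   F   F   T   T   T   F   F   T   T   T   F   T   T   T   T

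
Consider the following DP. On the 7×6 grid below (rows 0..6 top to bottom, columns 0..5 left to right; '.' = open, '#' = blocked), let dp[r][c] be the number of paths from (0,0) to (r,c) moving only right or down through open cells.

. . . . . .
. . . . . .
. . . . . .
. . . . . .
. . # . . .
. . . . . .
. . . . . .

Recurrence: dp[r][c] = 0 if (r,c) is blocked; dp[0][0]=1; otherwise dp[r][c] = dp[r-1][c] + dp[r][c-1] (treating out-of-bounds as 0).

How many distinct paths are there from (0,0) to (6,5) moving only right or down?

r\c   0   1   2   3   4   5
  0   1   1   1   1   1   1
  1   1   2   3   4   5   6
  2   1   3   6  10  15  21
  3   1   4  10  20  35  56
  4   1   5   0  20  55 111
  5   1   6   6  26  81 192
  6   1   7  13  39 120 312

312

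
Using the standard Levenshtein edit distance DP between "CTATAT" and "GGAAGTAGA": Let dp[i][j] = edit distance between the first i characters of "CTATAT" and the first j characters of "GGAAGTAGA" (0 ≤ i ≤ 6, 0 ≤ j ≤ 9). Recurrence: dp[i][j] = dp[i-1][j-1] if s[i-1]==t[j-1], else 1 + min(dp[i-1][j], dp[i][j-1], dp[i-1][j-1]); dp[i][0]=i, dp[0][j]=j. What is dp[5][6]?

5

   ''  G  G  A  A  G  T  A  G  A
''  0  1  2  3  4  5  6  7  8  9
 C  1  1  2  3  4  5  6  7  8  9
 T  2  2  2  3  4  5  5  6  7  8
 A  3  3  3  2  3  4  5  5  6  7
 T  4  4  4  3  3  4  4  5  6  7
 A  5  5  5  4  3  4  5  4  5  6
 T  6  6  6  5  4  4  4  5  5  6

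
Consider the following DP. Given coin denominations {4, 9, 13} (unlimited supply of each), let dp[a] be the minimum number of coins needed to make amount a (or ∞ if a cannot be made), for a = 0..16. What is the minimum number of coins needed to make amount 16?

4

 a  0  1  2  3  4  5  6  7  8  9 10 11 12 13 14 15 16
dp  0  -  -  -  1  -  -  -  2  1  -  -  3  1  -  -  4
(- denotes ∞ / unreachable)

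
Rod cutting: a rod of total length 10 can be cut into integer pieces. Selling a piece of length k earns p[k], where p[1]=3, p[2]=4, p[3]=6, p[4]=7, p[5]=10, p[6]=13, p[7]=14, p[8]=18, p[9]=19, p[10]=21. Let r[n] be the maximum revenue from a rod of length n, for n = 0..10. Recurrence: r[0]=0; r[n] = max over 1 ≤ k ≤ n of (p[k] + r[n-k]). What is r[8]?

24

   n    0    1    2    3    4    5    6    7    8    9   10
r[n]    0    3    6    9   12   15   18   21   24   27   30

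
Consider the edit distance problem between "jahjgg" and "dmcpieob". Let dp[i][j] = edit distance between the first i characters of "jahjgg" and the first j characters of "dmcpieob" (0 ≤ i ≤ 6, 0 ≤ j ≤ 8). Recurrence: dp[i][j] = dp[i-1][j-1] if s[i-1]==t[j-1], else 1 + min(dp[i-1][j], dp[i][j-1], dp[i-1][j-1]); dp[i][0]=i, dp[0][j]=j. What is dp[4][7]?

   ''  d  m  c  p  i  e  o  b
''  0  1  2  3  4  5  6  7  8
 j  1  1  2  3  4  5  6  7  8
 a  2  2  2  3  4  5  6  7  8
 h  3  3  3  3  4  5  6  7  8
 j  4  4  4  4  4  5  6  7  8
 g  5  5  5  5  5  5  6  7  8
 g  6  6  6  6  6  6  6  7  8

7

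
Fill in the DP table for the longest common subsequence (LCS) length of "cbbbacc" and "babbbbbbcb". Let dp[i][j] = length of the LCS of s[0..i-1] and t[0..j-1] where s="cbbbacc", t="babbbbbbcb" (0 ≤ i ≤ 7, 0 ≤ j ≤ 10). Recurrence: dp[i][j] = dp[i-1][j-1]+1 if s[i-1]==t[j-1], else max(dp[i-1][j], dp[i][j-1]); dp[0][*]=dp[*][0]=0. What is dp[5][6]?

   ''  b  a  b  b  b  b  b  b  c  b
''  0  0  0  0  0  0  0  0  0  0  0
 c  0  0  0  0  0  0  0  0  0  1  1
 b  0  1  1  1  1  1  1  1  1  1  2
 b  0  1  1  2  2  2  2  2  2  2  2
 b  0  1  1  2  3  3  3  3  3  3  3
 a  0  1  2  2  3  3  3  3  3  3  3
 c  0  1  2  2  3  3  3  3  3  4  4
 c  0  1  2  2  3  3  3  3  3  4  4

3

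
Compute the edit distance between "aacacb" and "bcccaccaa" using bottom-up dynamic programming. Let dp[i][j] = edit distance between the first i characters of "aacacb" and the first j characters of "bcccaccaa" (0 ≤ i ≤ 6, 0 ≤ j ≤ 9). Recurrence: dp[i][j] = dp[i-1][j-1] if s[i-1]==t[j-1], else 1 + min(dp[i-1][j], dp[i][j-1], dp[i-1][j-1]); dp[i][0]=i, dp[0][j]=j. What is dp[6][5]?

4

   ''  b  c  c  c  a  c  c  a  a
''  0  1  2  3  4  5  6  7  8  9
 a  1  1  2  3  4  4  5  6  7  8
 a  2  2  2  3  4  4  5  6  6  7
 c  3  3  2  2  3  4  4  5  6  7
 a  4  4  3  3  3  3  4  5  5  6
 c  5  5  4  3  3  4  3  4  5  6
 b  6  5  5  4  4  4  4  4  5  6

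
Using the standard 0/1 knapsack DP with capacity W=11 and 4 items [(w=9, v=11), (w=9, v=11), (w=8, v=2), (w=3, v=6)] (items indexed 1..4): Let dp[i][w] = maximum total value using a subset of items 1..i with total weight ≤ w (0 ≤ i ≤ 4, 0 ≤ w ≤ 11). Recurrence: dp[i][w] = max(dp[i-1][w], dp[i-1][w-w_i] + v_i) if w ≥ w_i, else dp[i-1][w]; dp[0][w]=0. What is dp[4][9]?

i\w   0   1   2   3   4   5   6   7   8   9  10  11
  0   0   0   0   0   0   0   0   0   0   0   0   0
  1   0   0   0   0   0   0   0   0   0  11  11  11
  2   0   0   0   0   0   0   0   0   0  11  11  11
  3   0   0   0   0   0   0   0   0   2  11  11  11
  4   0   0   0   6   6   6   6   6   6  11  11  11

11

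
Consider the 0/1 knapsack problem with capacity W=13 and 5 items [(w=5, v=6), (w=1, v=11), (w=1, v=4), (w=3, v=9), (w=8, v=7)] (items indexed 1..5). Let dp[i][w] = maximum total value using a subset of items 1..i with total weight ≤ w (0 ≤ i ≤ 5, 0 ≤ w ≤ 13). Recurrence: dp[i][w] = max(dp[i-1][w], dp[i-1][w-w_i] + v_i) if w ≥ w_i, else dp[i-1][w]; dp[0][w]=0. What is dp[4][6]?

i\w   0   1   2   3   4   5   6   7   8   9  10  11  12  13
  0   0   0   0   0   0   0   0   0   0   0   0   0   0   0
  1   0   0   0   0   0   6   6   6   6   6   6   6   6   6
  2   0  11  11  11  11  11  17  17  17  17  17  17  17  17
  3   0  11  15  15  15  15  17  21  21  21  21  21  21  21
  4   0  11  15  15  20  24  24  24  24  26  30  30  30  30
  5   0  11  15  15  20  24  24  24  24  26  30  30  30  31

24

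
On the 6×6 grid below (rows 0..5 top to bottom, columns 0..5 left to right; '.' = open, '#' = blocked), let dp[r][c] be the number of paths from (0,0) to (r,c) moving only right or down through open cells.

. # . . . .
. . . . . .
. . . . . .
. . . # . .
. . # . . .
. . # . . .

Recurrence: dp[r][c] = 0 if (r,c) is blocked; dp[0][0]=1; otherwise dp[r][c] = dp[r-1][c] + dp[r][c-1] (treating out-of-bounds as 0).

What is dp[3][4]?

r\c   0   1   2   3   4   5
  0   1   0   0   0   0   0
  1   1   1   1   1   1   1
  2   1   2   3   4   5   6
  3   1   3   6   0   5  11
  4   1   4   0   0   5  16
  5   1   5   0   0   5  21

5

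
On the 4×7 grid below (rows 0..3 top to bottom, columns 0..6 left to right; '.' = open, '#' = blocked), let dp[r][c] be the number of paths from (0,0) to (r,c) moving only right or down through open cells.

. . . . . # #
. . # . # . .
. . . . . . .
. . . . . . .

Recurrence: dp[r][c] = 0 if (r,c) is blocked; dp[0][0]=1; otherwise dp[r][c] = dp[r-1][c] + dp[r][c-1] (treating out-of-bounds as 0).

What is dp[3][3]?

r\c   0   1   2   3   4   5   6
  0   1   1   1   1   1   0   0
  1   1   2   0   1   0   0   0
  2   1   3   3   4   4   4   4
  3   1   4   7  11  15  19  23

11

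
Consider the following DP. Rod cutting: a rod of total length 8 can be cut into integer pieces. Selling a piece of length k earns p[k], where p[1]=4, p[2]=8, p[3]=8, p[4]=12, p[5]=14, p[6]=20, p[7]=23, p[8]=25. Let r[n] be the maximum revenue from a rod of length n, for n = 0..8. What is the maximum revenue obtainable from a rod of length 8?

   n    0    1    2    3    4    5    6    7    8
r[n]    0    4    8   12   16   20   24   28   32

32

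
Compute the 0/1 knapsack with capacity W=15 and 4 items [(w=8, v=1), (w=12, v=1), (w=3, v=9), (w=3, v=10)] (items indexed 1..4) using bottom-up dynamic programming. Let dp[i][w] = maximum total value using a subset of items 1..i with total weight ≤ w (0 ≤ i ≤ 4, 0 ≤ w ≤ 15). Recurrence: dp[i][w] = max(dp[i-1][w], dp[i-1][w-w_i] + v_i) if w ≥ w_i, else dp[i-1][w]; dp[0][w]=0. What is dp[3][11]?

i\w   0   1   2   3   4   5   6   7   8   9  10  11  12  13  14  15
  0   0   0   0   0   0   0   0   0   0   0   0   0   0   0   0   0
  1   0   0   0   0   0   0   0   0   1   1   1   1   1   1   1   1
  2   0   0   0   0   0   0   0   0   1   1   1   1   1   1   1   1
  3   0   0   0   9   9   9   9   9   9   9   9  10  10  10  10  10
  4   0   0   0  10  10  10  19  19  19  19  19  19  19  19  20  20

10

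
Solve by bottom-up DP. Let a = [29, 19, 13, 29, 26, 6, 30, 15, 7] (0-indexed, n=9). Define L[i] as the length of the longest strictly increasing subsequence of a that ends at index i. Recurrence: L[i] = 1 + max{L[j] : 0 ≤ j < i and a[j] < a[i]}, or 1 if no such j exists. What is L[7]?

2

   i    0    1    2    3    4    5    6    7    8
a[i]   29   19   13   29   26    6   30   15    7
L[i]    1    1    1    2    2    1    3    2    2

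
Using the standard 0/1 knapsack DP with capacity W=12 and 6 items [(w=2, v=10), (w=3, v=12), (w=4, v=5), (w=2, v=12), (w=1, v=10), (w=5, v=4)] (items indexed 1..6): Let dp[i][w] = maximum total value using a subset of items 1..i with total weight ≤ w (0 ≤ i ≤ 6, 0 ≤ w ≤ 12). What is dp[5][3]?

22

i\w   0   1   2   3   4   5   6   7   8   9  10  11  12
  0   0   0   0   0   0   0   0   0   0   0   0   0   0
  1   0   0  10  10  10  10  10  10  10  10  10  10  10
  2   0   0  10  12  12  22  22  22  22  22  22  22  22
  3   0   0  10  12  12  22  22  22  22  27  27  27  27
  4   0   0  12  12  22  24  24  34  34  34  34  39  39
  5   0  10  12  22  22  32  34  34  44  44  44  44  49
  6   0  10  12  22  22  32  34  34  44  44  44  44  49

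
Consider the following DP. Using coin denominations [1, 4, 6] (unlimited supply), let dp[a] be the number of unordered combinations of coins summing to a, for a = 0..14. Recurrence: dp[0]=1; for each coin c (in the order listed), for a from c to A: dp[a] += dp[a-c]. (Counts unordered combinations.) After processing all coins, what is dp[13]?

after  coin     0     1     2     3     4     5     6     7     8     9    10    11    12    13    14
          1     1     1     1     1     1     1     1     1     1     1     1     1     1     1     1
          4     1     1     1     1     2     2     2     2     3     3     3     3     4     4     4
          6     1     1     1     1     2     2     3     3     4     4     5     5     7     7     8

7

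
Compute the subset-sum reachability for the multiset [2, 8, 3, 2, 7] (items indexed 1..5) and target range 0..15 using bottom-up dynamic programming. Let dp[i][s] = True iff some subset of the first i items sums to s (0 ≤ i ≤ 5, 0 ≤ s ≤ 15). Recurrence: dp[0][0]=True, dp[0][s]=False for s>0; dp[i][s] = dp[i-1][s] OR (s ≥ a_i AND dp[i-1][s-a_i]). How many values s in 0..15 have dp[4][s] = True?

i\s   0   1   2   3   4   5   6   7   8   9  10  11  12  13  14  15
  0   T   F   F   F   F   F   F   F   F   F   F   F   F   F   F   F
  1   T   F   T   F   F   F   F   F   F   F   F   F   F   F   F   F
  2   T   F   T   F   F   F   F   F   T   F   T   F   F   F   F   F
  3   T   F   T   T   F   T   F   F   T   F   T   T   F   T   F   F
  4   T   F   T   T   T   T   F   T   T   F   T   T   T   T   F   T
  5   T   F   T   T   T   T   F   T   T   T   T   T   T   T   T   T

12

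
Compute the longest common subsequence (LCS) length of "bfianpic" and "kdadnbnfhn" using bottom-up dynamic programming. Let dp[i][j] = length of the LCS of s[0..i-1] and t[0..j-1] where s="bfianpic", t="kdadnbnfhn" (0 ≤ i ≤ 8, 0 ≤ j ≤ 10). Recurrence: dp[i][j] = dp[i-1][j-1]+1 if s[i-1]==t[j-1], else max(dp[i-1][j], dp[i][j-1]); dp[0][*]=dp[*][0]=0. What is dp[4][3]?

1

   ''  k  d  a  d  n  b  n  f  h  n
''  0  0  0  0  0  0  0  0  0  0  0
 b  0  0  0  0  0  0  1  1  1  1  1
 f  0  0  0  0  0  0  1  1  2  2  2
 i  0  0  0  0  0  0  1  1  2  2  2
 a  0  0  0  1  1  1  1  1  2  2  2
 n  0  0  0  1  1  2  2  2  2  2  3
 p  0  0  0  1  1  2  2  2  2  2  3
 i  0  0  0  1  1  2  2  2  2  2  3
 c  0  0  0  1  1  2  2  2  2  2  3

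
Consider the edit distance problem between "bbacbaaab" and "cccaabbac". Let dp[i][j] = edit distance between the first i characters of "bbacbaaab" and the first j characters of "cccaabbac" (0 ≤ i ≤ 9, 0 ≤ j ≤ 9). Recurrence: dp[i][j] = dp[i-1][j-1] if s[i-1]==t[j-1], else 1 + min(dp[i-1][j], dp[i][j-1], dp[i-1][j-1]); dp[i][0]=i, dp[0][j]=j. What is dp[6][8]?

   ''  c  c  c  a  a  b  b  a  c
''  0  1  2  3  4  5  6  7  8  9
 b  1  1  2  3  4  5  5  6  7  8
 b  2  2  2  3  4  5  5  5  6  7
 a  3  3  3  3  3  4  5  6  5  6
 c  4  3  3  3  4  4  5  6  6  5
 b  5  4  4  4  4  5  4  5  6  6
 a  6  5  5  5  4  4  5  5  5  6
 a  7  6  6  6  5  4  5  6  5  6
 a  8  7  7  7  6  5  5  6  6  6
 b  9  8  8  8  7  6  5  5  6  7

5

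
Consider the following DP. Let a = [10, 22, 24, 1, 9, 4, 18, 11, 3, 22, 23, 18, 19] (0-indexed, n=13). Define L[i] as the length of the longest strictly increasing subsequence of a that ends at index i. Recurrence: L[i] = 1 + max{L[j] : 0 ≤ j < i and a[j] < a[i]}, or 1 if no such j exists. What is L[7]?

3

   i    0    1    2    3    4    5    6    7    8    9   10   11   12
a[i]   10   22   24    1    9    4   18   11    3   22   23   18   19
L[i]    1    2    3    1    2    2    3    3    2    4    5    4    5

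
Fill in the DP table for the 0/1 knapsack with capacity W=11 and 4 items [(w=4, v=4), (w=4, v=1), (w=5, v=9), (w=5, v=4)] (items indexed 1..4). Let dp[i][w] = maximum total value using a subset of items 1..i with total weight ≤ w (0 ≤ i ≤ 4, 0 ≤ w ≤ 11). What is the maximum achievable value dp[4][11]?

13

i\w   0   1   2   3   4   5   6   7   8   9  10  11
  0   0   0   0   0   0   0   0   0   0   0   0   0
  1   0   0   0   0   4   4   4   4   4   4   4   4
  2   0   0   0   0   4   4   4   4   5   5   5   5
  3   0   0   0   0   4   9   9   9   9  13  13  13
  4   0   0   0   0   4   9   9   9   9  13  13  13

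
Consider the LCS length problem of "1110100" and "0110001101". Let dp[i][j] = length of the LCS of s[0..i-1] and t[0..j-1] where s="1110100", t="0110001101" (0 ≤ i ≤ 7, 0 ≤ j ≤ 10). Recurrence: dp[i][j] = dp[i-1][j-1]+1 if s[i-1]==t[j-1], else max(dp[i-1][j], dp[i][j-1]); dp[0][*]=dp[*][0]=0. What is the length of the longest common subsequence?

5

   ''  0  1  1  0  0  0  1  1  0  1
''  0  0  0  0  0  0  0  0  0  0  0
 1  0  0  1  1  1  1  1  1  1  1  1
 1  0  0  1  2  2  2  2  2  2  2  2
 1  0  0  1  2  2  2  2  3  3  3  3
 0  0  1  1  2  3  3  3  3  3  4  4
 1  0  1  2  2  3  3  3  4  4  4  5
 0  0  1  2  2  3  4  4  4  4  5  5
 0  0  1  2  2  3  4  5  5  5  5  5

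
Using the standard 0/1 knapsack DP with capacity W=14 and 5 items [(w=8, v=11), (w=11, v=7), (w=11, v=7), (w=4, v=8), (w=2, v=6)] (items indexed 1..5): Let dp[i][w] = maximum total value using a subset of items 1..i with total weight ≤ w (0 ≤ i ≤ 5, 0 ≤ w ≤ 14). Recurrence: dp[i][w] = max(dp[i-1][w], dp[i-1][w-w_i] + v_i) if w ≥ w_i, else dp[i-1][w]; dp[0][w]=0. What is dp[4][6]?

8

i\w   0   1   2   3   4   5   6   7   8   9  10  11  12  13  14
  0   0   0   0   0   0   0   0   0   0   0   0   0   0   0   0
  1   0   0   0   0   0   0   0   0  11  11  11  11  11  11  11
  2   0   0   0   0   0   0   0   0  11  11  11  11  11  11  11
  3   0   0   0   0   0   0   0   0  11  11  11  11  11  11  11
  4   0   0   0   0   8   8   8   8  11  11  11  11  19  19  19
  5   0   0   6   6   8   8  14  14  14  14  17  17  19  19  25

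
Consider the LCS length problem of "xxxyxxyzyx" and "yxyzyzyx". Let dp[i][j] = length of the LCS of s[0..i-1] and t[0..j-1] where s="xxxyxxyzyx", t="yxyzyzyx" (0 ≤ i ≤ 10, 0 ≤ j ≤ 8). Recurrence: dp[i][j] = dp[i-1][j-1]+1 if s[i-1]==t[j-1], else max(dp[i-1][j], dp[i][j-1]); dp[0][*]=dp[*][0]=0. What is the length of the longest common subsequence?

   ''  y  x  y  z  y  z  y  x
''  0  0  0  0  0  0  0  0  0
 x  0  0  1  1  1  1  1  1  1
 x  0  0  1  1  1  1  1  1  2
 x  0  0  1  1  1  1  1  1  2
 y  0  1  1  2  2  2  2  2  2
 x  0  1  2  2  2  2  2  2  3
 x  0  1  2  2  2  2  2  2  3
 y  0  1  2  3  3  3  3  3  3
 z  0  1  2  3  4  4  4  4  4
 y  0  1  2  3  4  5  5  5  5
 x  0  1  2  3  4  5  5  5  6

6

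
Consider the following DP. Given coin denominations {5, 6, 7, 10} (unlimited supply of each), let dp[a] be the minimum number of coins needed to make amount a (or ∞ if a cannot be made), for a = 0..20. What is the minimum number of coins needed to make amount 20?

2

 a  0  1  2  3  4  5  6  7  8  9 10 11 12 13 14 15 16 17 18 19 20
dp  0  -  -  -  -  1  1  1  -  -  1  2  2  2  2  2  2  2  3  3  2
(- denotes ∞ / unreachable)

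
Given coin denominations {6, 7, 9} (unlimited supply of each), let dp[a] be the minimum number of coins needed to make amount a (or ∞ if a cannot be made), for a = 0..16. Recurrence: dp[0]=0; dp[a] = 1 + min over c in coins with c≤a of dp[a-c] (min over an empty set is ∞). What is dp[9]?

1

 a  0  1  2  3  4  5  6  7  8  9 10 11 12 13 14 15 16
dp  0  -  -  -  -  -  1  1  -  1  -  -  2  2  2  2  2
(- denotes ∞ / unreachable)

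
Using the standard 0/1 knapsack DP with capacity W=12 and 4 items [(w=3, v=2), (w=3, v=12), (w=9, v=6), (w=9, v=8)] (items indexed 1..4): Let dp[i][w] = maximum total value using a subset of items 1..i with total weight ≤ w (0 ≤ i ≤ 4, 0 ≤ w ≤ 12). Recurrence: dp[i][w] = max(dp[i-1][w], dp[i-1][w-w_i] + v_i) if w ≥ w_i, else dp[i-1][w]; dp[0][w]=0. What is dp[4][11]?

i\w   0   1   2   3   4   5   6   7   8   9  10  11  12
  0   0   0   0   0   0   0   0   0   0   0   0   0   0
  1   0   0   0   2   2   2   2   2   2   2   2   2   2
  2   0   0   0  12  12  12  14  14  14  14  14  14  14
  3   0   0   0  12  12  12  14  14  14  14  14  14  18
  4   0   0   0  12  12  12  14  14  14  14  14  14  20

14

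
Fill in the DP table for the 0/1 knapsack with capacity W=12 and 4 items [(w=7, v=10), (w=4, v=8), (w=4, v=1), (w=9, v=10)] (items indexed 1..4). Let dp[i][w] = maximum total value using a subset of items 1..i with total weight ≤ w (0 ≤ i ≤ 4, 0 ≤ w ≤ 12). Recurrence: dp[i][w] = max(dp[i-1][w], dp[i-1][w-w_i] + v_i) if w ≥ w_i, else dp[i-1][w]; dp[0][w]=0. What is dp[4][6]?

i\w   0   1   2   3   4   5   6   7   8   9  10  11  12
  0   0   0   0   0   0   0   0   0   0   0   0   0   0
  1   0   0   0   0   0   0   0  10  10  10  10  10  10
  2   0   0   0   0   8   8   8  10  10  10  10  18  18
  3   0   0   0   0   8   8   8  10  10  10  10  18  18
  4   0   0   0   0   8   8   8  10  10  10  10  18  18

8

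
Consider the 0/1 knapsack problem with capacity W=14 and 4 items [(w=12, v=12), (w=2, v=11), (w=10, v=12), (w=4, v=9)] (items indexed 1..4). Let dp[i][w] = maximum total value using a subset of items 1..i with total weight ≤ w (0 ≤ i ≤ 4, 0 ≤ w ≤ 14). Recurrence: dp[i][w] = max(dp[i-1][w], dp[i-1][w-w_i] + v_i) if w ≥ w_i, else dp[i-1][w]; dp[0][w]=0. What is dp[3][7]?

i\w   0   1   2   3   4   5   6   7   8   9  10  11  12  13  14
  0   0   0   0   0   0   0   0   0   0   0   0   0   0   0   0
  1   0   0   0   0   0   0   0   0   0   0   0   0  12  12  12
  2   0   0  11  11  11  11  11  11  11  11  11  11  12  12  23
  3   0   0  11  11  11  11  11  11  11  11  12  12  23  23  23
  4   0   0  11  11  11  11  20  20  20  20  20  20  23  23  23

11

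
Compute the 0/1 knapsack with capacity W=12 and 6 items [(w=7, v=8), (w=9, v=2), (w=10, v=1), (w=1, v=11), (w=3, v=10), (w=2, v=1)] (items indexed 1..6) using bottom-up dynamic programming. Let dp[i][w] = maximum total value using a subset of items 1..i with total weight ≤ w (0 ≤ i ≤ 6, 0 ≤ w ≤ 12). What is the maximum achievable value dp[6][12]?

i\w   0   1   2   3   4   5   6   7   8   9  10  11  12
  0   0   0   0   0   0   0   0   0   0   0   0   0   0
  1   0   0   0   0   0   0   0   8   8   8   8   8   8
  2   0   0   0   0   0   0   0   8   8   8   8   8   8
  3   0   0   0   0   0   0   0   8   8   8   8   8   8
  4   0  11  11  11  11  11  11  11  19  19  19  19  19
  5   0  11  11  11  21  21  21  21  21  21  21  29  29
  6   0  11  11  12  21  21  22  22  22  22  22  29  29

29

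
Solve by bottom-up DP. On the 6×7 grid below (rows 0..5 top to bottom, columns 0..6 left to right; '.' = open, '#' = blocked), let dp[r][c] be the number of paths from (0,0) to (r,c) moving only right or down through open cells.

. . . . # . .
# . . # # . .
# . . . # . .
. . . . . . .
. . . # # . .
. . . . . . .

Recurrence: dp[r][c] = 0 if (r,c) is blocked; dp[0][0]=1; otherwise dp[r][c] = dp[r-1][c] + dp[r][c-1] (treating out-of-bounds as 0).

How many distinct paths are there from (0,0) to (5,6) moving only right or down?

r\c   0   1   2   3   4   5   6
  0   1   1   1   1   0   0   0
  1   0   1   2   0   0   0   0
  2   0   1   3   3   0   0   0
  3   0   1   4   7   7   7   7
  4   0   1   5   0   0   7  14
  5   0   1   6   6   6  13  27

27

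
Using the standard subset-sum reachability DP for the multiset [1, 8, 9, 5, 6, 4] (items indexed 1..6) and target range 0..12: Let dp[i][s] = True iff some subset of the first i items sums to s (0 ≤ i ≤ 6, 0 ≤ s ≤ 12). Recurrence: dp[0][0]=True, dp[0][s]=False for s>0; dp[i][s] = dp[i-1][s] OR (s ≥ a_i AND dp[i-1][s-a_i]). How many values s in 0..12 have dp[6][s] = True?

i\s   0   1   2   3   4   5   6   7   8   9  10  11  12
  0   T   F   F   F   F   F   F   F   F   F   F   F   F
  1   T   T   F   F   F   F   F   F   F   F   F   F   F
  2   T   T   F   F   F   F   F   F   T   T   F   F   F
  3   T   T   F   F   F   F   F   F   T   T   T   F   F
  4   T   T   F   F   F   T   T   F   T   T   T   F   F
  5   T   T   F   F   F   T   T   T   T   T   T   T   T
  6   T   T   F   F   T   T   T   T   T   T   T   T   T

11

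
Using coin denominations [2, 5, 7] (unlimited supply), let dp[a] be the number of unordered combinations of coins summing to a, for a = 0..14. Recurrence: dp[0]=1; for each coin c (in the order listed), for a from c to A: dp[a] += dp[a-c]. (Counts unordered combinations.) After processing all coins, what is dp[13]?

after  coin     0     1     2     3     4     5     6     7     8     9    10    11    12    13    14
          2     1     0     1     0     1     0     1     0     1     0     1     0     1     0     1
          5     1     0     1     0     1     1     1     1     1     1     2     1     2     1     2
          7     1     0     1     0     1     1     1     2     1     2     2     2     3     2     4

2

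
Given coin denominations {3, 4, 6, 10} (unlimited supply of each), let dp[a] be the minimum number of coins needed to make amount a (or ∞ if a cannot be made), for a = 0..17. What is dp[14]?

2

 a  0  1  2  3  4  5  6  7  8  9 10 11 12 13 14 15 16 17
dp  0  -  -  1  1  -  1  2  2  2  1  3  2  2  2  3  2  3
(- denotes ∞ / unreachable)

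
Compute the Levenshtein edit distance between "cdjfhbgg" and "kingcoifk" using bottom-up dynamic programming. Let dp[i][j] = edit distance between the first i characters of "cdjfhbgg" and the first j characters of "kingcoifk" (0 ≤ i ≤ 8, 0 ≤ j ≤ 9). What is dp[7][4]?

   ''  k  i  n  g  c  o  i  f  k
''  0  1  2  3  4  5  6  7  8  9
 c  1  1  2  3  4  4  5  6  7  8
 d  2  2  2  3  4  5  5  6  7  8
 j  3  3  3  3  4  5  6  6  7  8
 f  4  4  4  4  4  5  6  7  6  7
 h  5  5  5  5  5  5  6  7  7  7
 b  6  6  6  6  6  6  6  7  8  8
 g  7  7  7  7  6  7  7  7  8  9
 g  8  8  8  8  7  7  8  8  8  9

6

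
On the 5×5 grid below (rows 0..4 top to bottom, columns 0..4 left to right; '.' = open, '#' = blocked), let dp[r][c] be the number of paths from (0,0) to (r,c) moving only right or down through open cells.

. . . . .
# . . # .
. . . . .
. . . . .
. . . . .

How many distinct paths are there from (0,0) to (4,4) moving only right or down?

23

r\c   0   1   2   3   4
  0   1   1   1   1   1
  1   0   1   2   0   1
  2   0   1   3   3   4
  3   0   1   4   7  11
  4   0   1   5  12  23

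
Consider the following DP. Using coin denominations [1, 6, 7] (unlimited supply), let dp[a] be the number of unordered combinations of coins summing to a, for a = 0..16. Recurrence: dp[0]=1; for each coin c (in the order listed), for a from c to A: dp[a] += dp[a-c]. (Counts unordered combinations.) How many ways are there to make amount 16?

after  coin     0     1     2     3     4     5     6     7     8     9    10    11    12    13    14    15    16
          1     1     1     1     1     1     1     1     1     1     1     1     1     1     1     1     1     1
          6     1     1     1     1     1     1     2     2     2     2     2     2     3     3     3     3     3
          7     1     1     1     1     1     1     2     3     3     3     3     3     4     5     6     6     6

6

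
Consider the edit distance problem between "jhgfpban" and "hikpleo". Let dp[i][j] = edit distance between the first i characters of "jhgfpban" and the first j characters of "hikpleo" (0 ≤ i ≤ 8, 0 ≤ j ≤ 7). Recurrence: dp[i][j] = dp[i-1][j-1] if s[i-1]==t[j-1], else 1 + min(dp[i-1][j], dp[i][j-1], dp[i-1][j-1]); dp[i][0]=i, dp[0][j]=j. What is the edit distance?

   ''  h  i  k  p  l  e  o
''  0  1  2  3  4  5  6  7
 j  1  1  2  3  4  5  6  7
 h  2  1  2  3  4  5  6  7
 g  3  2  2  3  4  5  6  7
 f  4  3  3  3  4  5  6  7
 p  5  4  4  4  3  4  5  6
 b  6  5  5  5  4  4  5  6
 a  7  6  6  6  5  5  5  6
 n  8  7  7  7  6  6  6  6

6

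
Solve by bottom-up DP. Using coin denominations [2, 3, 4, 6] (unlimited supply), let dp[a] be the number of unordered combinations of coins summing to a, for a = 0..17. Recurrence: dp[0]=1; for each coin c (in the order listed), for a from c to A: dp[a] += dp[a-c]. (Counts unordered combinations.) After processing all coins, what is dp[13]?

after  coin     0     1     2     3     4     5     6     7     8     9    10    11    12    13    14    15    16    17
          2     1     0     1     0     1     0     1     0     1     0     1     0     1     0     1     0     1     0
          3     1     0     1     1     1     1     2     1     2     2     2     2     3     2     3     3     3     3
          4     1     0     1     1     2     1     3     2     4     3     5     4     7     5     8     7    10     8
          6     1     0     1     1     2     1     4     2     5     4     7     5    11     7    13    11    17    13

7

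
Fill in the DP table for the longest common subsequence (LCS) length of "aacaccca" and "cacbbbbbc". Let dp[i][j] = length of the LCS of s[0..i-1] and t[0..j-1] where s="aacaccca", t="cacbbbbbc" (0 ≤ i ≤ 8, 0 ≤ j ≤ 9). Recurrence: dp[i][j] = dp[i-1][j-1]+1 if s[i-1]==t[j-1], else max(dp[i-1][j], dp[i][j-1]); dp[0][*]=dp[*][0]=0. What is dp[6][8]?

   ''  c  a  c  b  b  b  b  b  c
''  0  0  0  0  0  0  0  0  0  0
 a  0  0  1  1  1  1  1  1  1  1
 a  0  0  1  1  1  1  1  1  1  1
 c  0  1  1  2  2  2  2  2  2  2
 a  0  1  2  2  2  2  2  2  2  2
 c  0  1  2  3  3  3  3  3  3  3
 c  0  1  2  3  3  3  3  3  3  4
 c  0  1  2  3  3  3  3  3  3  4
 a  0  1  2  3  3  3  3  3  3  4

3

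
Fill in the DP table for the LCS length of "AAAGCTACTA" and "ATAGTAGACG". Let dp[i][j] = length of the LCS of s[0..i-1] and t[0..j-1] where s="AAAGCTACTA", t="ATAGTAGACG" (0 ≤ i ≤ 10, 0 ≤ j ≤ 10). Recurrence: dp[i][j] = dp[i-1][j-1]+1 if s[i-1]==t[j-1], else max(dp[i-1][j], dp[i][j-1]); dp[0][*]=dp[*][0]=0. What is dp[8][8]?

5

   ''  A  T  A  G  T  A  G  A  C  G
''  0  0  0  0  0  0  0  0  0  0  0
 A  0  1  1  1  1  1  1  1  1  1  1
 A  0  1  1  2  2  2  2  2  2  2  2
 A  0  1  1  2  2  2  3  3  3  3  3
 G  0  1  1  2  3  3  3  4  4  4  4
 C  0  1  1  2  3  3  3  4  4  5  5
 T  0  1  2  2  3  4  4  4  4  5  5
 A  0  1  2  3  3  4  5  5  5  5  5
 C  0  1  2  3  3  4  5  5  5  6  6
 T  0  1  2  3  3  4  5  5  5  6  6
 A  0  1  2  3  3  4  5  5  6  6  6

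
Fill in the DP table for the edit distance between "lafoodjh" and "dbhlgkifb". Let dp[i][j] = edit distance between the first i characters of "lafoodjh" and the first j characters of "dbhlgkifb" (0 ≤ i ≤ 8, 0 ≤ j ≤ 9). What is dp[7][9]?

   ''  d  b  h  l  g  k  i  f  b
''  0  1  2  3  4  5  6  7  8  9
 l  1  1  2  3  3  4  5  6  7  8
 a  2  2  2  3  4  4  5  6  7  8
 f  3  3  3  3  4  5  5  6  6  7
 o  4  4  4  4  4  5  6  6  7  7
 o  5  5  5  5  5  5  6  7  7  8
 d  6  5  6  6  6  6  6  7  8  8
 j  7  6  6  7  7  7  7  7  8  9
 h  8  7  7  6  7  8  8  8  8  9

9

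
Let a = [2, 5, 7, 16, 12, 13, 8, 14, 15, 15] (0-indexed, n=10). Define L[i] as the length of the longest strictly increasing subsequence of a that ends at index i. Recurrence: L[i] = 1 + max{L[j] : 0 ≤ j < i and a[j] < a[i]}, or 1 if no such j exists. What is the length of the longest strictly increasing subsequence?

   i    0    1    2    3    4    5    6    7    8    9
a[i]    2    5    7   16   12   13    8   14   15   15
L[i]    1    2    3    4    4    5    4    6    7    7

7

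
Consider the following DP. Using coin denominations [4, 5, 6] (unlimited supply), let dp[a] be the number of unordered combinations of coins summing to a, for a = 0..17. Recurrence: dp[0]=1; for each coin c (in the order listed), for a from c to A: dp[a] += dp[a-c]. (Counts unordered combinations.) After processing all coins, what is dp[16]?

after  coin     0     1     2     3     4     5     6     7     8     9    10    11    12    13    14    15    16    17
          4     1     0     0     0     1     0     0     0     1     0     0     0     1     0     0     0     1     0
          5     1     0     0     0     1     1     0     0     1     1     1     0     1     1     1     1     1     1
          6     1     0     0     0     1     1     1     0     1     1     2     1     2     1     2     2     3     2

3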